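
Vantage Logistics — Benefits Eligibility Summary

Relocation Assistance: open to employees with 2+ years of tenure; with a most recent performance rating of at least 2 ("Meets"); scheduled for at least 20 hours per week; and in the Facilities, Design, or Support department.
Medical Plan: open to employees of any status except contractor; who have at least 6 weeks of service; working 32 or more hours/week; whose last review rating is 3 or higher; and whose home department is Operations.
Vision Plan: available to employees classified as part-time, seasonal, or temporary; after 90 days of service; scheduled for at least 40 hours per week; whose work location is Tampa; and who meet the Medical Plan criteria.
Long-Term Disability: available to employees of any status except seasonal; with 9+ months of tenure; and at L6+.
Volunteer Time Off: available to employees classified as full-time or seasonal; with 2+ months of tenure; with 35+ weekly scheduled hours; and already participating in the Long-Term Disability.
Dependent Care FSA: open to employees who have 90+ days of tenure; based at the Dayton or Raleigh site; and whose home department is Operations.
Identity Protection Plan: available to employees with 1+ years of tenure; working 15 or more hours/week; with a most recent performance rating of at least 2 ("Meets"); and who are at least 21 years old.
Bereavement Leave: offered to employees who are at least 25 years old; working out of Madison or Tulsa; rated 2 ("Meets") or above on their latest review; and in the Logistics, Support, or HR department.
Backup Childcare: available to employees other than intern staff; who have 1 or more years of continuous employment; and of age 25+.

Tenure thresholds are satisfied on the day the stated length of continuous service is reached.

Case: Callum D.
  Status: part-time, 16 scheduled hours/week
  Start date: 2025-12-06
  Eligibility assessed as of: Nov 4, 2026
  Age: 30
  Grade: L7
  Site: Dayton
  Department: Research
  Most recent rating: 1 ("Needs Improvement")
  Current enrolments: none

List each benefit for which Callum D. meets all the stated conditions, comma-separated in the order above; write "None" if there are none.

Service from 2025-12-06 to Nov 4, 2026: 333 days.
Relocation Assistance — service 333 days < 2 years (≈730 days) ✗ → not eligible.
Medical Plan — status part-time ✓ (not excluded); service 333 days ≥ 6 weeks (≈42 days) ✓; 16 hrs/wk < 32 ✗ → not eligible.
Vision Plan — status part-time ✓; service 333 days ≥ 90 days ✓; 16 hrs/wk < 40 ✗ → not eligible.
Long-Term Disability — status part-time ✓ (not excluded); service 333 days ≥ 9 months (≈270 days) ✓; grade L7 ≥ L6 ✓ → eligible.
Volunteer Time Off — status part-time ✗ (requires full-time or seasonal) → not eligible.
Dependent Care FSA — service 333 days ≥ 90 days ✓; site Dayton ✓; dept Research ✗ → not eligible.
Identity Protection Plan — service 333 days < 1 year (≈365 days) ✗ → not eligible.
Bereavement Leave — age 30 ≥ 25 ✓; site Dayton ✗ (not Madison or Tulsa) → not eligible.
Backup Childcare — status part-time ✓ (not excluded); service 333 days < 1 year (≈365 days) ✗ → not eligible.

Long-Term Disability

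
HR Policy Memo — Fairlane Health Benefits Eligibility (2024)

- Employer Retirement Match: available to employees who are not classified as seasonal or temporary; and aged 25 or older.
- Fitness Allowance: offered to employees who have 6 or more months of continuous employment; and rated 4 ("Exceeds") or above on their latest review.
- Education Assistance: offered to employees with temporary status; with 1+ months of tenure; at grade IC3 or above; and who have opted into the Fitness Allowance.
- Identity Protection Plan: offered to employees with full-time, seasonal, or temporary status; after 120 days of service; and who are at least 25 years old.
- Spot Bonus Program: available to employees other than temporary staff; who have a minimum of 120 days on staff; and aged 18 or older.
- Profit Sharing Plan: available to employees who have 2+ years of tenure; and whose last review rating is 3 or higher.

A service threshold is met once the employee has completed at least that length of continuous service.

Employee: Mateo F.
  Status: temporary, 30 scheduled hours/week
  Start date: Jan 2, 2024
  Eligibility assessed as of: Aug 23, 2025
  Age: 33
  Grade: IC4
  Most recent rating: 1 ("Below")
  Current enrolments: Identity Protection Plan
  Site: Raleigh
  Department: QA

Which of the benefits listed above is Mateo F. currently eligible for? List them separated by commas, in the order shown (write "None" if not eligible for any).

Identity Protection Plan

Service from Jan 2, 2024 to Aug 23, 2025: 599 days.
Employer Retirement Match — status temporary ✗ (excluded) → not eligible.
Fitness Allowance — service 599 days ≥ 6 months (≈180 days) ✓; rating 1 < 4 ✗ → not eligible.
Education Assistance — status temporary ✓; service 599 days ≥ 1 month (≈30 days) ✓; grade IC4 ≥ IC3 ✓; not enrolled in Fitness Allowance ✗ → not eligible.
Identity Protection Plan — status temporary ✓; service 599 days ≥ 120 days ✓; age 33 ≥ 25 ✓ → eligible.
Spot Bonus Program — status temporary ✗ (excluded) → not eligible.
Profit Sharing Plan — service 599 days < 2 years (≈730 days) ✗ → not eligible.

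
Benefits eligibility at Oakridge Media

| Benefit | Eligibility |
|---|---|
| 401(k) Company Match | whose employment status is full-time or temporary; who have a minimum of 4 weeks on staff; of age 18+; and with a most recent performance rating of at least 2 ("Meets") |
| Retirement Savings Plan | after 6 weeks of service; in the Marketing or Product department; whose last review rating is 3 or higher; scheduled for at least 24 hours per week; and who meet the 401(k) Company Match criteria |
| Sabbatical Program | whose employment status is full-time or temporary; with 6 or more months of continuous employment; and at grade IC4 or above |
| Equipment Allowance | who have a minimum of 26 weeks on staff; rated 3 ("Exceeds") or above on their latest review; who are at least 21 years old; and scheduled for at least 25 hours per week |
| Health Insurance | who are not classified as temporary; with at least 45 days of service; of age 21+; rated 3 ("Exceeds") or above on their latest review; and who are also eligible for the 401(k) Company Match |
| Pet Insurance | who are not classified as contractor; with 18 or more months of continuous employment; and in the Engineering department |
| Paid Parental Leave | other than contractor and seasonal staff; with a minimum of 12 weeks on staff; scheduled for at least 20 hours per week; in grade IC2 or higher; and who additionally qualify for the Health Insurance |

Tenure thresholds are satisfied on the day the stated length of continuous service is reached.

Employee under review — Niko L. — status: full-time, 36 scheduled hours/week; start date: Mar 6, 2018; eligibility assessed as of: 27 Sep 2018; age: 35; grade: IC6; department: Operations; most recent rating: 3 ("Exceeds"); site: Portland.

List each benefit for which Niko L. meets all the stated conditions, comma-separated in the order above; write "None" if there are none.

Service from Mar 6, 2018 to 27 Sep 2018: 205 days.
401(k) Company Match — status full-time ✓; service 205 days ≥ 4 weeks (≈28 days) ✓; age 35 ≥ 18 ✓; rating 3 ≥ 2 ✓ → eligible.
Retirement Savings Plan — service 205 days ≥ 6 weeks (≈42 days) ✓; dept Operations ✗ → not eligible.
Sabbatical Program — status full-time ✓; service 205 days ≥ 6 months (≈180 days) ✓; grade IC6 ≥ IC4 ✓ → eligible.
Equipment Allowance — service 205 days ≥ 26 weeks (≈182 days) ✓; rating 3 ≥ 3 ✓; age 35 ≥ 21 ✓; 36 hrs/wk ≥ 25 ✓ → eligible.
Health Insurance — status full-time ✓ (not excluded); service 205 days ≥ 45 days ✓; age 35 ≥ 21 ✓; rating 3 ≥ 3 ✓; eligible for 401(k) Company Match ✓ → eligible.
Pet Insurance — status full-time ✓ (not excluded); service 205 days < 18 months (≈540 days) ✗ → not eligible.
Paid Parental Leave — status full-time ✓ (not excluded); service 205 days ≥ 12 weeks (≈84 days) ✓; 36 hrs/wk ≥ 20 ✓; grade IC6 ≥ IC2 ✓; eligible for Health Insurance ✓ → eligible.

401(k) Company Match, Sabbatical Program, Equipment Allowance, Health Insurance, Paid Parental Leave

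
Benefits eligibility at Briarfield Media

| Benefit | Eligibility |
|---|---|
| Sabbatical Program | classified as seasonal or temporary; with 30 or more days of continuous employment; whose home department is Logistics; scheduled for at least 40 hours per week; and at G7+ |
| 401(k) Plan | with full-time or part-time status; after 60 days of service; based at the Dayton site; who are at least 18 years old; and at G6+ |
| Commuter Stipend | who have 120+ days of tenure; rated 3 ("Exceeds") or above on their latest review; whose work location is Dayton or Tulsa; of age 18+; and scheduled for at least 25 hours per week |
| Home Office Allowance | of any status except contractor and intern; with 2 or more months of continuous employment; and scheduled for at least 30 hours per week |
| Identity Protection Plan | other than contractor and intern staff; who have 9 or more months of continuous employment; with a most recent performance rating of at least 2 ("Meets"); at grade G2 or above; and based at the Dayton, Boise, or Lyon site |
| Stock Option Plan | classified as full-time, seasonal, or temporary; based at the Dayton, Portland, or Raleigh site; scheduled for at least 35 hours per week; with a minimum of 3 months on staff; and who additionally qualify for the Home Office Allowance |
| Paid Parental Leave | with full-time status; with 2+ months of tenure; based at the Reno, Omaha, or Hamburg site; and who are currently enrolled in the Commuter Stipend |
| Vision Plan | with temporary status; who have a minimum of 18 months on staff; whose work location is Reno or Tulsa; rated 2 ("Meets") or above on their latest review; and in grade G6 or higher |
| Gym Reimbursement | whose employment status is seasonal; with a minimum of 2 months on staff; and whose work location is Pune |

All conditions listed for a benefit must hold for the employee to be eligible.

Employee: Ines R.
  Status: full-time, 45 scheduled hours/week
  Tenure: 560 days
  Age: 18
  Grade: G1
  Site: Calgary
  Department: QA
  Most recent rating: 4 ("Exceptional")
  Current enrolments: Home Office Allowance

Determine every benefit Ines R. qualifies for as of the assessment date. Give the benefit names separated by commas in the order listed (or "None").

Home Office Allowance

Sabbatical Program — status full-time ✗ (requires seasonal or temporary) → not eligible.
401(k) Plan — status full-time ✓; service 560 days ≥ 60 days ✓; site Calgary ✗ (not Dayton) → not eligible.
Commuter Stipend — service 560 days ≥ 120 days ✓; rating 4 ≥ 3 ✓; site Calgary ✗ (not Dayton or Tulsa) → not eligible.
Home Office Allowance — status full-time ✓ (not excluded); service 560 days ≥ 2 months (≈60 days) ✓; 45 hrs/wk ≥ 30 ✓ → eligible.
Identity Protection Plan — status full-time ✓ (not excluded); service 560 days ≥ 9 months (≈270 days) ✓; rating 4 ≥ 2 ✓; grade G1 < G2 ✗ → not eligible.
Stock Option Plan — status full-time ✓; site Calgary ✗ (not Dayton, Portland, or Raleigh) → not eligible.
Paid Parental Leave — status full-time ✓; service 560 days ≥ 2 months (≈60 days) ✓; site Calgary ✗ (not Reno, Omaha, or Hamburg) → not eligible.
Vision Plan — status full-time ✗ (requires temporary) → not eligible.
Gym Reimbursement — status full-time ✗ (requires seasonal) → not eligible.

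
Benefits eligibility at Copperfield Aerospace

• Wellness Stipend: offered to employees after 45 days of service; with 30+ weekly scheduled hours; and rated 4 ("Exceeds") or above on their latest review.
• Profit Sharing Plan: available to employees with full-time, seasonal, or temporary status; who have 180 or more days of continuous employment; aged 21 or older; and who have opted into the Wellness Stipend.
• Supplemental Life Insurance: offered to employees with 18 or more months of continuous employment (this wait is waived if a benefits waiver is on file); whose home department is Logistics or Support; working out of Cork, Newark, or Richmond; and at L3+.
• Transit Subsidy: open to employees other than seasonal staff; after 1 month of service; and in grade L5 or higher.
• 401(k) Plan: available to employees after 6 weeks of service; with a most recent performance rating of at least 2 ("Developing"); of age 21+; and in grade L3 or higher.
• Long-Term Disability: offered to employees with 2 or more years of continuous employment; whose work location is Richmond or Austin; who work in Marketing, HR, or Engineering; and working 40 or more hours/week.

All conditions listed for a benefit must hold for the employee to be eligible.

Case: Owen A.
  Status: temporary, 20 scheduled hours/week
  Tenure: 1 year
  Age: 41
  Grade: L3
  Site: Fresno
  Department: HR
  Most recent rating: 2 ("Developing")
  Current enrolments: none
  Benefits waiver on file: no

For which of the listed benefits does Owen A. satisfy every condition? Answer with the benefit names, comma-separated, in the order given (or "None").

401(k) Plan

Wellness Stipend — service 1 year ≥ 45 days ✓; 20 hrs/wk < 30 ✗ → not eligible.
Profit Sharing Plan — status temporary ✓; service 1 year ≥ 180 days ✓; age 41 ≥ 21 ✓; not enrolled in Wellness Stipend ✗ → not eligible.
Supplemental Life Insurance — no waiver, service 1 year < 18 months (≈540 days) ✗ → not eligible.
Transit Subsidy — status temporary ✓ (not excluded); service 1 year ≥ 1 month (≈30 days) ✓; grade L3 < L5 ✗ → not eligible.
401(k) Plan — service 1 year ≥ 6 weeks (≈42 days) ✓; rating 2 ≥ 2 ✓; age 41 ≥ 21 ✓; grade L3 ≥ L3 ✓ → eligible.
Long-Term Disability — service 1 year < 2 years ✗ → not eligible.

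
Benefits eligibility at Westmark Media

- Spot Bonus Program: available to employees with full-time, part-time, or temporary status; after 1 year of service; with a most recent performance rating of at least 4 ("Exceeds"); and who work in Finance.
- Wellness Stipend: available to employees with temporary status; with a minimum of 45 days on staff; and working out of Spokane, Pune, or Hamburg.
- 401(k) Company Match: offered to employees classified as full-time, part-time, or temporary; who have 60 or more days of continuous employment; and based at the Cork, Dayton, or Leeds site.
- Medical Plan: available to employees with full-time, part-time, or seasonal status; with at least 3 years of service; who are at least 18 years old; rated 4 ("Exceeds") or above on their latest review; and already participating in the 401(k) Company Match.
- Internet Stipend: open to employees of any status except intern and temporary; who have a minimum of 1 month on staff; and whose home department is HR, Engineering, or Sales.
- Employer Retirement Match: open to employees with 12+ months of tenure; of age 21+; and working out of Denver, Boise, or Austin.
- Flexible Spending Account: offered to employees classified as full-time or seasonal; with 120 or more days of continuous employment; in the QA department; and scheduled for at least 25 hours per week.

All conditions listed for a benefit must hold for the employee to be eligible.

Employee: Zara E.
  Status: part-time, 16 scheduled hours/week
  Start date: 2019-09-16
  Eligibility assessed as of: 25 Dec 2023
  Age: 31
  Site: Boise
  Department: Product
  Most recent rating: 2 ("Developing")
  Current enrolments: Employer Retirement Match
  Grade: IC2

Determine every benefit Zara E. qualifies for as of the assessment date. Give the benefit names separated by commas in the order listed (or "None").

Service from 2019-09-16 to 25 Dec 2023: 1561 days.
Spot Bonus Program — status part-time ✓; service 1561 days ≥ 1 year (≈365 days) ✓; rating 2 < 4 ✗ → not eligible.
Wellness Stipend — status part-time ✗ (requires temporary) → not eligible.
401(k) Company Match — status part-time ✓; service 1561 days ≥ 60 days ✓; site Boise ✗ (not Cork, Dayton, or Leeds) → not eligible.
Medical Plan — status part-time ✓; service 1561 days ≥ 3 years (≈1095 days) ✓; age 31 ≥ 18 ✓; rating 2 < 4 ✗ → not eligible.
Internet Stipend — status part-time ✓ (not excluded); service 1561 days ≥ 1 month (≈30 days) ✓; dept Product ✗ → not eligible.
Employer Retirement Match — service 1561 days ≥ 12 months (≈360 days) ✓; age 31 ≥ 21 ✓; site Boise ✓ → eligible.
Flexible Spending Account — status part-time ✗ (requires full-time or seasonal) → not eligible.

Employer Retirement Match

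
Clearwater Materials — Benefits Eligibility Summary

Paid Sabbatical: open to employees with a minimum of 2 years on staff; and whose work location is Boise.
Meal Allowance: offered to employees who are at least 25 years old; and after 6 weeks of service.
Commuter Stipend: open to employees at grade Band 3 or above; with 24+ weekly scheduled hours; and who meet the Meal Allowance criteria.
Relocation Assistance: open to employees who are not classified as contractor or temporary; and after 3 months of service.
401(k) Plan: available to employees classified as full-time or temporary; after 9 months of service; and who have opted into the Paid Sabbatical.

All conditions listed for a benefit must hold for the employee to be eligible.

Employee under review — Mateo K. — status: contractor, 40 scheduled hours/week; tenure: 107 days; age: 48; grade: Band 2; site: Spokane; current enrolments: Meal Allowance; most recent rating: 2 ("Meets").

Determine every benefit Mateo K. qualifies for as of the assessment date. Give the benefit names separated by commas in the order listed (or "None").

Paid Sabbatical — service 107 days < 2 years (≈730 days) ✗ → not eligible.
Meal Allowance — age 48 ≥ 25 ✓; service 107 days ≥ 6 weeks (≈42 days) ✓ → eligible.
Commuter Stipend — grade Band 2 < Band 3 ✗ → not eligible.
Relocation Assistance — status contractor ✗ (excluded) → not eligible.
401(k) Plan — status contractor ✗ (requires full-time or temporary) → not eligible.

Meal Allowance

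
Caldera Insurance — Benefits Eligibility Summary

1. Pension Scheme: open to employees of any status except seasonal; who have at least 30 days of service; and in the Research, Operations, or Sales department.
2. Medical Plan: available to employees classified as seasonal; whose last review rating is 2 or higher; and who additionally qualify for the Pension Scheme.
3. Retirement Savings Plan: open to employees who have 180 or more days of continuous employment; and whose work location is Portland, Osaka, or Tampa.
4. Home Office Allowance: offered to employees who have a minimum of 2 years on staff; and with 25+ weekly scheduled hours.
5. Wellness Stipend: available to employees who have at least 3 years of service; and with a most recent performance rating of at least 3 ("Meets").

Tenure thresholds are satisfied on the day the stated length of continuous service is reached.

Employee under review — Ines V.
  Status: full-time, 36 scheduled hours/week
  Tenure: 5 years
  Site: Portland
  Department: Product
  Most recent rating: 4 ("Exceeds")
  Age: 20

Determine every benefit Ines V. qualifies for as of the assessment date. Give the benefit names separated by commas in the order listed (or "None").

Retirement Savings Plan, Home Office Allowance, Wellness Stipend

Pension Scheme — status full-time ✓ (not excluded); service 5 years ≥ 30 days ✓; dept Product ✗ → not eligible.
Medical Plan — status full-time ✗ (requires seasonal) → not eligible.
Retirement Savings Plan — service 5 years ≥ 180 days ✓; site Portland ✓ → eligible.
Home Office Allowance — service 5 years ≥ 2 years ✓; 36 hrs/wk ≥ 25 ✓ → eligible.
Wellness Stipend — service 5 years ≥ 3 years ✓; rating 4 ≥ 3 ✓ → eligible.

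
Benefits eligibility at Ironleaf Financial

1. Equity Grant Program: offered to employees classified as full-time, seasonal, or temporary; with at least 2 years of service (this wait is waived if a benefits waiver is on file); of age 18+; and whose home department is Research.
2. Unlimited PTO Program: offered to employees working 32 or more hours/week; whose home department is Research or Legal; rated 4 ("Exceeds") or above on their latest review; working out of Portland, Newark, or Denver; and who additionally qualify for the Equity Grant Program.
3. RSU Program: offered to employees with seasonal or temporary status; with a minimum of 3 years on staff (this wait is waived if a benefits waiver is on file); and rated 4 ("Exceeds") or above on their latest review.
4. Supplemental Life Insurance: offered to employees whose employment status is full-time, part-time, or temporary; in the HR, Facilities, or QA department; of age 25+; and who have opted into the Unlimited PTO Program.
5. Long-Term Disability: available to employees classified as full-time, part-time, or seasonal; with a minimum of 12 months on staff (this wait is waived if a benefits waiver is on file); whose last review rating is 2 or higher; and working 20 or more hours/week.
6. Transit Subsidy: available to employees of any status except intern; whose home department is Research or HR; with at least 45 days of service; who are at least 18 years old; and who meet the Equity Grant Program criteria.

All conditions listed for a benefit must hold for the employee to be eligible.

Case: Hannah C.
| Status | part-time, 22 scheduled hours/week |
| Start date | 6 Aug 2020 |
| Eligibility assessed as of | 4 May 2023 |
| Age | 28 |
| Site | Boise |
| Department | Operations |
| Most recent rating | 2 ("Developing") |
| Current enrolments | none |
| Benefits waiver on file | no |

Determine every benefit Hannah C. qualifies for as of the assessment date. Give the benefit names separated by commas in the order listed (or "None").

Service from 6 Aug 2020 to 4 May 2023: 1001 days.
Equity Grant Program — status part-time ✗ (requires full-time, seasonal, or temporary) → not eligible.
Unlimited PTO Program — 22 hrs/wk < 32 ✗ → not eligible.
RSU Program — status part-time ✗ (requires seasonal or temporary) → not eligible.
Supplemental Life Insurance — status part-time ✓; dept Operations ✗ → not eligible.
Long-Term Disability — status part-time ✓; no waiver, service 1001 days ≥ 12 months (≈360 days) ✓; rating 2 ≥ 2 ✓; 22 hrs/wk ≥ 20 ✓ → eligible.
Transit Subsidy — status part-time ✓ (not excluded); dept Operations ✗ → not eligible.

Long-Term Disability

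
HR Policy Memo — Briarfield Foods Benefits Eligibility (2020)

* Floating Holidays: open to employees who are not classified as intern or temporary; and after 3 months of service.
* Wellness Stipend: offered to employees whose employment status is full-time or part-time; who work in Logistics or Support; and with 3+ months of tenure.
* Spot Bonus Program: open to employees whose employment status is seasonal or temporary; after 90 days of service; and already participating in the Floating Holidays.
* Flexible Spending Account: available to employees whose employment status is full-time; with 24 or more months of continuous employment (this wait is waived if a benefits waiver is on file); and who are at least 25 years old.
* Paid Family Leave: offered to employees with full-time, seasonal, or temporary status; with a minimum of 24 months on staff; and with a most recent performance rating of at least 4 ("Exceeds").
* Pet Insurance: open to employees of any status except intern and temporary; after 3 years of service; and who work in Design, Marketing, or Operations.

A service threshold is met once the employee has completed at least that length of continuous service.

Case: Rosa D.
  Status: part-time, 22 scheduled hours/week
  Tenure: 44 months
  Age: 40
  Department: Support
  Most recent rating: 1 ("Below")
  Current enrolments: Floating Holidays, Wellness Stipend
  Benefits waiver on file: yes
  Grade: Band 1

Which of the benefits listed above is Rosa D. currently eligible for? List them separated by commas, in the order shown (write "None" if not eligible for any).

Floating Holidays — status part-time ✓ (not excluded); service 44 months ≥ 3 months ✓ → eligible.
Wellness Stipend — status part-time ✓; dept Support ✓; service 44 months ≥ 3 months ✓ → eligible.
Spot Bonus Program — status part-time ✗ (requires seasonal or temporary) → not eligible.
Flexible Spending Account — status part-time ✗ (requires full-time) → not eligible.
Paid Family Leave — status part-time ✗ (requires full-time, seasonal, or temporary) → not eligible.
Pet Insurance — status part-time ✓ (not excluded); service 44 months ≥ 3 years (≈1095 days) ✓; dept Support ✗ → not eligible.

Floating Holidays, Wellness Stipend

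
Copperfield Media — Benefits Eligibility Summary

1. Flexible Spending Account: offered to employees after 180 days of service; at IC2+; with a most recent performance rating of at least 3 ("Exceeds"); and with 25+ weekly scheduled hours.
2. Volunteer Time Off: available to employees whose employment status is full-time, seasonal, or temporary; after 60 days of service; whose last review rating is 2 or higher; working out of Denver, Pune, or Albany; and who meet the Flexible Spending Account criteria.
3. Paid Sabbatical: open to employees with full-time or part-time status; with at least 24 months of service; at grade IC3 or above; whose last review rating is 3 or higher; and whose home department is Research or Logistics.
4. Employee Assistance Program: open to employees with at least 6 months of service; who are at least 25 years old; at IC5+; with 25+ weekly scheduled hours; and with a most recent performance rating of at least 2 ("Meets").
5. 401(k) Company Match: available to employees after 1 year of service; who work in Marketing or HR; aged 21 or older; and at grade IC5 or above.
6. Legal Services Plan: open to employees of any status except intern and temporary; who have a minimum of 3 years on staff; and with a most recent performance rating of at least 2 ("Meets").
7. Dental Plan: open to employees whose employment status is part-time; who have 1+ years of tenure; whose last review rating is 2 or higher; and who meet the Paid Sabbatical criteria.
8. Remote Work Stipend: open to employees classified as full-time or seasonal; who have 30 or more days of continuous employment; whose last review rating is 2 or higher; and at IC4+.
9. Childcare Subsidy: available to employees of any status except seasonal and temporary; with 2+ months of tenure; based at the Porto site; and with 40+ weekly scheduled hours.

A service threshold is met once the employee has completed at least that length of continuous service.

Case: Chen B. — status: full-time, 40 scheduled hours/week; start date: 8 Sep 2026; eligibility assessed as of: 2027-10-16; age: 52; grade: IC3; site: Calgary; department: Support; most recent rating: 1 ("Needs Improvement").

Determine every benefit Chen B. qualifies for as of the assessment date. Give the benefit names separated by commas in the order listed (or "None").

None

Service from 8 Sep 2026 to 2027-10-16: 403 days.
Flexible Spending Account — service 403 days ≥ 180 days ✓; grade IC3 ≥ IC2 ✓; rating 1 < 3 ✗ → not eligible.
Volunteer Time Off — status full-time ✓; service 403 days ≥ 60 days ✓; rating 1 < 2 ✗ → not eligible.
Paid Sabbatical — status full-time ✓; service 403 days < 24 months (≈720 days) ✗ → not eligible.
Employee Assistance Program — service 403 days ≥ 6 months (≈180 days) ✓; age 52 ≥ 25 ✓; grade IC3 < IC5 ✗ → not eligible.
401(k) Company Match — service 403 days ≥ 1 year (≈365 days) ✓; dept Support ✗ → not eligible.
Legal Services Plan — status full-time ✓ (not excluded); service 403 days < 3 years (≈1095 days) ✗ → not eligible.
Dental Plan — status full-time ✗ (requires part-time) → not eligible.
Remote Work Stipend — status full-time ✓; service 403 days ≥ 30 days ✓; rating 1 < 2 ✗ → not eligible.
Childcare Subsidy — status full-time ✓ (not excluded); service 403 days ≥ 2 months (≈60 days) ✓; site Calgary ✗ (not Porto) → not eligible.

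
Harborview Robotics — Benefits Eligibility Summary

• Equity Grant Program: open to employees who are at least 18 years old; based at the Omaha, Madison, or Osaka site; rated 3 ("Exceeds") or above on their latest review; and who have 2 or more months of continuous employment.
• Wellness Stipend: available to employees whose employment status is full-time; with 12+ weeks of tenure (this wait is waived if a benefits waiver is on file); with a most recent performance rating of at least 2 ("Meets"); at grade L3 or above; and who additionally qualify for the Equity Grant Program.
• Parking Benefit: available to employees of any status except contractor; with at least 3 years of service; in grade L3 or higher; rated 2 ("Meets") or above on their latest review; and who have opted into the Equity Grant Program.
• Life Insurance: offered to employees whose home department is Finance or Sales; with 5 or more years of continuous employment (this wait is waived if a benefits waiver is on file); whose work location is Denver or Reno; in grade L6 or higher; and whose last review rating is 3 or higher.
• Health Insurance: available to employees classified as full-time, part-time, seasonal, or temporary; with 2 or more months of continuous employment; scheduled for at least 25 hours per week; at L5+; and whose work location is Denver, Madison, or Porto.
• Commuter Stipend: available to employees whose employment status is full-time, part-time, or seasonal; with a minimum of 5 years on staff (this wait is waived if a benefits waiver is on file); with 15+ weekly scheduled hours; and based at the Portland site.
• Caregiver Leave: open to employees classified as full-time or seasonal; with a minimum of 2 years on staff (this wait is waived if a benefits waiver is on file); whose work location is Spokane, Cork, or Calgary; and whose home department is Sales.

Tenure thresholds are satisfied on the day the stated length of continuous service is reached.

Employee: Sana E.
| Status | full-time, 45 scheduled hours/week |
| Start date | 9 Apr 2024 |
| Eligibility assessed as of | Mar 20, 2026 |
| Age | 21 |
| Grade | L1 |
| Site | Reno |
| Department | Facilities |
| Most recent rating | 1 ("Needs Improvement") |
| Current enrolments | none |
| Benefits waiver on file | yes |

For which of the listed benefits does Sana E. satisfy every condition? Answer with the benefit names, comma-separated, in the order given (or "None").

None

Service from 9 Apr 2024 to Mar 20, 2026: 710 days.
Equity Grant Program — age 21 ≥ 18 ✓; site Reno ✗ (not Omaha, Madison, or Osaka) → not eligible.
Wellness Stipend — status full-time ✓; benefits waiver on file ✓; rating 1 < 2 ✗ → not eligible.
Parking Benefit — status full-time ✓ (not excluded); service 710 days < 3 years (≈1095 days) ✗ → not eligible.
Life Insurance — dept Facilities ✗ → not eligible.
Health Insurance — status full-time ✓; service 710 days ≥ 2 months (≈60 days) ✓; 45 hrs/wk ≥ 25 ✓; grade L1 < L5 ✗ → not eligible.
Commuter Stipend — status full-time ✓; benefits waiver on file ✓; 45 hrs/wk ≥ 15 ✓; site Reno ✗ (not Portland) → not eligible.
Caregiver Leave — status full-time ✓; benefits waiver on file ✓; site Reno ✗ (not Spokane, Cork, or Calgary) → not eligible.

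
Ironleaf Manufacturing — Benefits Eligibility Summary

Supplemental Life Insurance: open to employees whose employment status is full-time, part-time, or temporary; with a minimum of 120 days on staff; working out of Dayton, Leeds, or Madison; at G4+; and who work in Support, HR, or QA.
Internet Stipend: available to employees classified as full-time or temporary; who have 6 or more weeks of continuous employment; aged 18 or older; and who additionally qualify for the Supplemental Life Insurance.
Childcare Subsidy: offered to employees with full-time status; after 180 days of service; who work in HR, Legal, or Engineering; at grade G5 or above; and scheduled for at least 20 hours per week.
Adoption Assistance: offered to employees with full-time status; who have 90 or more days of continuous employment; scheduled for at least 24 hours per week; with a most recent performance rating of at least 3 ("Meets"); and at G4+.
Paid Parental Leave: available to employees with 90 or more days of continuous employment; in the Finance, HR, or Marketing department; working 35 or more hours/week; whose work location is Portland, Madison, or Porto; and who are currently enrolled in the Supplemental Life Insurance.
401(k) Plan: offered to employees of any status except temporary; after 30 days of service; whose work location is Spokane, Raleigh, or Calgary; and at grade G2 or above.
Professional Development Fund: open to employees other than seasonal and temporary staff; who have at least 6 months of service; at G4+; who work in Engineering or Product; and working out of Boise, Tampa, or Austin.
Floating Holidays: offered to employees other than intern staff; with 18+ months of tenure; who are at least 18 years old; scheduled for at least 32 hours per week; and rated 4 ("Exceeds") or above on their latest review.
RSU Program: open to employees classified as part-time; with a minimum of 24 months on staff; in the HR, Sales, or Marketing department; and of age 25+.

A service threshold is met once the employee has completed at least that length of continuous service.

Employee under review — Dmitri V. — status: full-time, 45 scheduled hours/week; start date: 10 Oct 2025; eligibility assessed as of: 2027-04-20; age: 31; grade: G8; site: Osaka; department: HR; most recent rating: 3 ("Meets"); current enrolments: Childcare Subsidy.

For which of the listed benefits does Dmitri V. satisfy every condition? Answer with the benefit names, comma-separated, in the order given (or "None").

Service from 10 Oct 2025 to 2027-04-20: 557 days.
Supplemental Life Insurance — status full-time ✓; service 557 days ≥ 120 days ✓; site Osaka ✗ (not Dayton, Leeds, or Madison) → not eligible.
Internet Stipend — status full-time ✓; service 557 days ≥ 6 weeks (≈42 days) ✓; age 31 ≥ 18 ✓; not eligible for Supplemental Life Insurance ✗ → not eligible.
Childcare Subsidy — status full-time ✓; service 557 days ≥ 180 days ✓; dept HR ✓; grade G8 ≥ G5 ✓; 45 hrs/wk ≥ 20 ✓ → eligible.
Adoption Assistance — status full-time ✓; service 557 days ≥ 90 days ✓; 45 hrs/wk ≥ 24 ✓; rating 3 ≥ 3 ✓; grade G8 ≥ G4 ✓ → eligible.
Paid Parental Leave — service 557 days ≥ 90 days ✓; dept HR ✓; 45 hrs/wk ≥ 35 ✓; site Osaka ✗ (not Portland, Madison, or Porto) → not eligible.
401(k) Plan — status full-time ✓ (not excluded); service 557 days ≥ 30 days ✓; site Osaka ✗ (not Spokane, Raleigh, or Calgary) → not eligible.
Professional Development Fund — status full-time ✓ (not excluded); service 557 days ≥ 6 months (≈180 days) ✓; grade G8 ≥ G4 ✓; dept HR ✗ → not eligible.
Floating Holidays — status full-time ✓ (not excluded); service 557 days ≥ 18 months (≈540 days) ✓; age 31 ≥ 18 ✓; 45 hrs/wk ≥ 32 ✓; rating 3 < 4 ✗ → not eligible.
RSU Program — status full-time ✗ (requires part-time) → not eligible.

Childcare Subsidy, Adoption Assistance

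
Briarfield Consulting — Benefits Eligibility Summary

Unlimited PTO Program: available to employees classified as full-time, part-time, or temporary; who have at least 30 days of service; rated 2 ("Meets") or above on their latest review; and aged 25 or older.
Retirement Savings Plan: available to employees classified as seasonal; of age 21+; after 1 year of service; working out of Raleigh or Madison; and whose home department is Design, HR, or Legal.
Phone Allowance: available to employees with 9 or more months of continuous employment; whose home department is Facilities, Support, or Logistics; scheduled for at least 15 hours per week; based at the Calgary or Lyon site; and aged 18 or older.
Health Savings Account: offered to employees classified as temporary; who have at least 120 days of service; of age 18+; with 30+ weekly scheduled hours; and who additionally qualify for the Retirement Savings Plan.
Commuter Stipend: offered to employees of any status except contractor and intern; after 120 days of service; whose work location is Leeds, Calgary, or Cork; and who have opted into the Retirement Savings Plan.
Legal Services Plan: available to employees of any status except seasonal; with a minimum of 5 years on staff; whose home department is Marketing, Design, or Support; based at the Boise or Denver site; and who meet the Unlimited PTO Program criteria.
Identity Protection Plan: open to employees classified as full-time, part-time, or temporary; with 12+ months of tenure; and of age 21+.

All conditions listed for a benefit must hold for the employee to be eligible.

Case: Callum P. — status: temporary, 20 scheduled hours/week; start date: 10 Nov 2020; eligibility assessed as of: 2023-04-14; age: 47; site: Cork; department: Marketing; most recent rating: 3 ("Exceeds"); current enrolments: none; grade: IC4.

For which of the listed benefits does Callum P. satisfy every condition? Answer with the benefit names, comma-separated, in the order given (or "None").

Unlimited PTO Program, Identity Protection Plan

Service from 10 Nov 2020 to 2023-04-14: 885 days.
Unlimited PTO Program — status temporary ✓; service 885 days ≥ 30 days ✓; rating 3 ≥ 2 ✓; age 47 ≥ 25 ✓ → eligible.
Retirement Savings Plan — status temporary ✗ (requires seasonal) → not eligible.
Phone Allowance — service 885 days ≥ 9 months (≈270 days) ✓; dept Marketing ✗ → not eligible.
Health Savings Account — status temporary ✓; service 885 days ≥ 120 days ✓; age 47 ≥ 18 ✓; 20 hrs/wk < 30 ✗ → not eligible.
Commuter Stipend — status temporary ✓ (not excluded); service 885 days ≥ 120 days ✓; site Cork ✓; not enrolled in Retirement Savings Plan ✗ → not eligible.
Legal Services Plan — status temporary ✓ (not excluded); service 885 days < 5 years (≈1825 days) ✗ → not eligible.
Identity Protection Plan — status temporary ✓; service 885 days ≥ 12 months (≈360 days) ✓; age 47 ≥ 21 ✓ → eligible.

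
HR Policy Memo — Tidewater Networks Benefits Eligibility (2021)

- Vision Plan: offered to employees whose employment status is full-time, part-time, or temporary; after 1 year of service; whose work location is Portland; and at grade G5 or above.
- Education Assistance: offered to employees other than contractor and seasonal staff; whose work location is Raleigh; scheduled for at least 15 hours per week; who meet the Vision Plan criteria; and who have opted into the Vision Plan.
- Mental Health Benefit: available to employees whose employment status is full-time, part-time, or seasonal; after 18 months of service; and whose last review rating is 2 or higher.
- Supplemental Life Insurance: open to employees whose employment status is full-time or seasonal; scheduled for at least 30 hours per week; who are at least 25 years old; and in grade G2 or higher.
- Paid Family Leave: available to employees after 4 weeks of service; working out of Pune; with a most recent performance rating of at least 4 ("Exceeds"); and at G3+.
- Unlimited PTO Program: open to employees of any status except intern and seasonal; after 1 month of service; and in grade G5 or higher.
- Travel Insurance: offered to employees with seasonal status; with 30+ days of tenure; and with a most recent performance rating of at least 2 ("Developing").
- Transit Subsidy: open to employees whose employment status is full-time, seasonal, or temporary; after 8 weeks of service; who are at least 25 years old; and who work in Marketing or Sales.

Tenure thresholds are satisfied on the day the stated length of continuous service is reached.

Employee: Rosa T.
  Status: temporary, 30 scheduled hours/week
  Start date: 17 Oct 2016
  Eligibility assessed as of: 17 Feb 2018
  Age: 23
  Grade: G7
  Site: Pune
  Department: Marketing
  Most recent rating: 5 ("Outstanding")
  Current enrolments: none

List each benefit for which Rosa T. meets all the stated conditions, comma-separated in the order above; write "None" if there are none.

Paid Family Leave, Unlimited PTO Program

Service from 17 Oct 2016 to 17 Feb 2018: 488 days.
Vision Plan — status temporary ✓; service 488 days ≥ 1 year (≈365 days) ✓; site Pune ✗ (not Portland) → not eligible.
Education Assistance — status temporary ✓ (not excluded); site Pune ✗ (not Raleigh) → not eligible.
Mental Health Benefit — status temporary ✗ (requires full-time, part-time, or seasonal) → not eligible.
Supplemental Life Insurance — status temporary ✗ (requires full-time or seasonal) → not eligible.
Paid Family Leave — service 488 days ≥ 4 weeks (≈28 days) ✓; site Pune ✓; rating 5 ≥ 4 ✓; grade G7 ≥ G3 ✓ → eligible.
Unlimited PTO Program — status temporary ✓ (not excluded); service 488 days ≥ 1 month (≈30 days) ✓; grade G7 ≥ G5 ✓ → eligible.
Travel Insurance — status temporary ✗ (requires seasonal) → not eligible.
Transit Subsidy — status temporary ✓; service 488 days ≥ 8 weeks (≈56 days) ✓; age 23 < 25 ✗ → not eligible.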